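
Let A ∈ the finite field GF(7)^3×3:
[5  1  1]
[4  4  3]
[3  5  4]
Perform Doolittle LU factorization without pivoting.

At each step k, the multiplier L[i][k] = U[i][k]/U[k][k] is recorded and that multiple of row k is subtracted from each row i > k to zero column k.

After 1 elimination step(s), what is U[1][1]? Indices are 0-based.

k=0: U[0][0]=5
  eliminate (1,0): mult=5, new row 1: (0, 6, 5); set L[1][0]=5
  eliminate (2,0): mult=2, new row 2: (0, 3, 2); set L[2][0]=2

U[1][1] = 6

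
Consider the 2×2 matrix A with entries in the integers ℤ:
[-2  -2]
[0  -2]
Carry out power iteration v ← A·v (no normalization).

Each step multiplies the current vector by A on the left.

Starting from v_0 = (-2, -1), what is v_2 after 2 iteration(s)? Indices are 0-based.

v_0 = (-2, -1).
v_1 = A·v_0 = (6, 2).
v_2 = A·v_1 = (-16, -4).

v_2 = (-16, -4)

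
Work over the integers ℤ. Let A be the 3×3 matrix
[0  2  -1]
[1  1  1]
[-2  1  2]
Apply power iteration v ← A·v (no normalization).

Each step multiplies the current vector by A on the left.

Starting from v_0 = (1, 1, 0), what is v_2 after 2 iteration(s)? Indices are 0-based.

v_2 = (5, 3, -4)

v_0 = (1, 1, 0).
v_1 = A·v_0 = (2, 2, -1).
v_2 = A·v_1 = (5, 3, -4).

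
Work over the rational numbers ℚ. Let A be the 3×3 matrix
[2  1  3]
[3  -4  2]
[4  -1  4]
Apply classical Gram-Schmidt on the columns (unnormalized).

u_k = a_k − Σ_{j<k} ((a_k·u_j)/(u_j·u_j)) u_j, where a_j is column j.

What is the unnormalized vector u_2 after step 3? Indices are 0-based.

u_2 = (91/326, 21/163, -77/326)

Step 1: u_0 = a_0 = (2, 3, 4).
Step 2: u_1 = a_1 − (-14/29)·u_0 = (57/29, -74/29, 27/29).
Step 3: u_2 = a_2 − (28/29)·u_0 − (131/326)·u_1 = (91/326, 21/163, -77/326).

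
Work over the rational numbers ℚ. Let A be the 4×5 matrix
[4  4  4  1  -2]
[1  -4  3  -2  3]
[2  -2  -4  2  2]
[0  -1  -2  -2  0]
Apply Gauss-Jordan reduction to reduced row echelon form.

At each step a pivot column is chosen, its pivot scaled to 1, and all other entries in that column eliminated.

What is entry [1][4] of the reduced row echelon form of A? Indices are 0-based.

[1] R0 /= 4  ⇒  (1, 1, 1, 1/4, -1/2)
     R1 -= 1·R0  ⇒  (0, -5, 2, -9/4, 7/2)
     R2 -= 2·R0  ⇒  (0, -4, -6, 3/2, 3)
[2] R1 /= -5  ⇒  (0, 1, -2/5, 9/20, -7/10)
     R0 -= 1·R1  ⇒  (1, 0, 7/5, -1/5, 1/5)
     R2 -= -4·R1  ⇒  (0, 0, -38/5, 33/10, 1/5)
     R3 -= -1·R1  ⇒  (0, 0, -12/5, -31/20, -7/10)
[3] R2 /= -38/5  ⇒  (0, 0, 1, -33/76, -1/38)
     R0 -= 7/5·R2  ⇒  (1, 0, 0, 31/76, 9/38)
     R1 -= -2/5·R2  ⇒  (0, 1, 0, 21/76, -27/38)
     R3 -= -12/5·R2  ⇒  (0, 0, 0, -197/76, -29/38)
[4] R3 /= -197/76  ⇒  (0, 0, 0, 1, 58/197)
     R0 -= 31/76·R3  ⇒  (1, 0, 0, 0, 23/197)
     R1 -= 21/76·R3  ⇒  (0, 1, 0, 0, -156/197)
     R2 -= -33/76·R3  ⇒  (0, 0, 1, 0, 20/197)

M[1][4] = -156/197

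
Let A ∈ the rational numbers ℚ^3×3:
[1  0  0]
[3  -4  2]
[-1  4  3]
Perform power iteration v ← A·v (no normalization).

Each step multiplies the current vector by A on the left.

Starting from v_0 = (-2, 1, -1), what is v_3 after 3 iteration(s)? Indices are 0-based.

v_0 = (-2, 1, -1).
v_1 = A·v_0 = (-2, -12, 3).
v_2 = A·v_1 = (-2, 48, -37).
v_3 = A·v_2 = (-2, -272, 83).

v_3 = (-2, -272, 83)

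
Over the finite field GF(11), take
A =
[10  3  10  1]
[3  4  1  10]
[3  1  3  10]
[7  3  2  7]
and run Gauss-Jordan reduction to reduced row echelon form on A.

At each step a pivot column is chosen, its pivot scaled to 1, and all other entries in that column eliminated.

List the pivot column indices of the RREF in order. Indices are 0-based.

pivot columns: 0, 1, 2, 3

[1] R0 /= 10  ⇒  (1, 8, 1, 10)
     R1 -= 3·R0  ⇒  (0, 2, 9, 2)
     R2 -= 3·R0  ⇒  (0, 10, 0, 2)
     R3 -= 7·R0  ⇒  (0, 2, 6, 3)
[2] R1 /= 2  ⇒  (0, 1, 10, 1)
     R0 -= 8·R1  ⇒  (1, 0, 9, 2)
     R2 -= 10·R1  ⇒  (0, 0, 10, 3)
     R3 -= 2·R1  ⇒  (0, 0, 8, 1)
[3] R2 /= 10  ⇒  (0, 0, 1, 8)
     R0 -= 9·R2  ⇒  (1, 0, 0, 7)
     R1 -= 10·R2  ⇒  (0, 1, 0, 9)
     R3 -= 8·R2  ⇒  (0, 0, 0, 3)
[4] R3 /= 3  ⇒  (0, 0, 0, 1)
     R0 -= 7·R3  ⇒  (1, 0, 0, 0)
     R1 -= 9·R3  ⇒  (0, 1, 0, 0)
     R2 -= 8·R3  ⇒  (0, 0, 1, 0)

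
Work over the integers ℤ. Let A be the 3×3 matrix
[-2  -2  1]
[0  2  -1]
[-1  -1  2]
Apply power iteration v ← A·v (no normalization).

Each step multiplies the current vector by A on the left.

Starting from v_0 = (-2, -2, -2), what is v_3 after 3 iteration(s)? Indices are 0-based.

v_3 = (20, -4, 4)

v_0 = (-2, -2, -2).
v_1 = A·v_0 = (6, -2, 0).
v_2 = A·v_1 = (-8, -4, -4).
v_3 = A·v_2 = (20, -4, 4).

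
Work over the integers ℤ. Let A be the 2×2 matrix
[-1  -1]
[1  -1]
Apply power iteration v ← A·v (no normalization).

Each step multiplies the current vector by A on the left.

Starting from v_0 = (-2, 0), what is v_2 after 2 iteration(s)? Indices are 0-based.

v_0 = (-2, 0).
v_1 = A·v_0 = (2, -2).
v_2 = A·v_1 = (0, 4).

v_2 = (0, 4)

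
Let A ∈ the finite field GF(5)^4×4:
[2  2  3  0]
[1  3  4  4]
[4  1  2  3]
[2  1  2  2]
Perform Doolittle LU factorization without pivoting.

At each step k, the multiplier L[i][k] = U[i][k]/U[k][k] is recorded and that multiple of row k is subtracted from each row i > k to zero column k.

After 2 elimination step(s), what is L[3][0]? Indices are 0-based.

k=0: U[0][0]=2
  eliminate (1,0): mult=3, new row 1: (0, 2, 0, 4); set L[1][0]=3
  eliminate (2,0): mult=2, new row 2: (0, 2, 1, 3); set L[2][0]=2
  eliminate (3,0): mult=1, new row 3: (0, 4, 4, 2); set L[3][0]=1
k=1: U[1][1]=2
  eliminate (2,1): mult=1, new row 2: (0, 0, 1, 4); set L[2][1]=1
  eliminate (3,1): mult=2, new row 3: (0, 0, 4, 4); set L[3][1]=2

L[3][0] = 1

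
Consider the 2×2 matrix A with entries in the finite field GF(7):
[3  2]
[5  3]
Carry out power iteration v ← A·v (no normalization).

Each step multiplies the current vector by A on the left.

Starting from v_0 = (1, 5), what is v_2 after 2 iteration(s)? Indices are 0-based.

v_0 = (1, 5).
v_1 = A·v_0 = (6, 6).
v_2 = A·v_1 = (2, 6).

v_2 = (2, 6)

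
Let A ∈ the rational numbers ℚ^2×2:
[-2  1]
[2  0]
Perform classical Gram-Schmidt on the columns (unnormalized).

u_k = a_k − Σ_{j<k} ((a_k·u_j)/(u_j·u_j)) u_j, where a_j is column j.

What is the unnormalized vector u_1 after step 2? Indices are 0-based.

Step 1: u_0 = a_0 = (-2, 2).
Step 2: u_1 = a_1 − (-1/4)·u_0 = (1/2, 1/2).

u_1 = (1/2, 1/2)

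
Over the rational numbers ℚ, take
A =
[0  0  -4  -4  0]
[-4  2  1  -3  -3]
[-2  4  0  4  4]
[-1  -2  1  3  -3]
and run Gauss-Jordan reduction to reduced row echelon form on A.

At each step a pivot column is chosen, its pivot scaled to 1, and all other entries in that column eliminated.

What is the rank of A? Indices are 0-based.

[1] R0 <-> R1
[1] R0 /= -4  ⇒  (1, -1/2, -1/4, 3/4, 3/4)
     R2 -= -2·R0  ⇒  (0, 3, -1/2, 11/2, 11/2)
     R3 -= -1·R0  ⇒  (0, -5/2, 3/4, 15/4, -9/4)
[2] R1 <-> R2
[2] R1 /= 3  ⇒  (0, 1, -1/6, 11/6, 11/6)
     R0 -= -1/2·R1  ⇒  (1, 0, -1/3, 5/3, 5/3)
     R3 -= -5/2·R1  ⇒  (0, 0, 1/3, 25/3, 7/3)
[3] R2 /= -4  ⇒  (0, 0, 1, 1, 0)
     R0 -= -1/3·R2  ⇒  (1, 0, 0, 2, 5/3)
     R1 -= -1/6·R2  ⇒  (0, 1, 0, 2, 11/6)
     R3 -= 1/3·R2  ⇒  (0, 0, 0, 8, 7/3)
[4] R3 /= 8  ⇒  (0, 0, 0, 1, 7/24)
     R0 -= 2·R3  ⇒  (1, 0, 0, 0, 13/12)
     R1 -= 2·R3  ⇒  (0, 1, 0, 0, 5/4)
     R2 -= 1·R3  ⇒  (0, 0, 1, 0, -7/24)

rank = 4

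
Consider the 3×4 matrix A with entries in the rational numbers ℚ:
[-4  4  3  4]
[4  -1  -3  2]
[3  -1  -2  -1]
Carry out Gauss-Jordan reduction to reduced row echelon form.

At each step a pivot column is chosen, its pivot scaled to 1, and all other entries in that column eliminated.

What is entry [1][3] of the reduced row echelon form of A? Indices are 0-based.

M[1][3] = 2

[1] R0 /= -4  ⇒  (1, -1, -3/4, -1)
     R1 -= 4·R0  ⇒  (0, 3, 0, 6)
     R2 -= 3·R0  ⇒  (0, 2, 1/4, 2)
[2] R1 /= 3  ⇒  (0, 1, 0, 2)
     R0 -= -1·R1  ⇒  (1, 0, -3/4, 1)
     R2 -= 2·R1  ⇒  (0, 0, 1/4, -2)
[3] R2 /= 1/4  ⇒  (0, 0, 1, -8)
     R0 -= -3/4·R2  ⇒  (1, 0, 0, -5)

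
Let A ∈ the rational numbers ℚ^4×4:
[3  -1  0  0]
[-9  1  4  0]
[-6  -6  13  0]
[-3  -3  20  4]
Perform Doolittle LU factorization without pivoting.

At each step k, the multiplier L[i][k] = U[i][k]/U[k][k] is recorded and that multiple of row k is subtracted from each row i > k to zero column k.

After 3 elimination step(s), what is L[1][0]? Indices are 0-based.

L[1][0] = -3

Step 1: pivot at (0,0) is 3.
  row1 ← row1 − (-3)·row0  ⇒  L[1][0]=-3, U row1=(0, -2, 4, 0)
  row2 ← row2 − (-2)·row0  ⇒  L[2][0]=-2, U row2=(0, -8, 13, 0)
  row3 ← row3 − (-1)·row0  ⇒  L[3][0]=-1, U row3=(0, -4, 20, 4)
Step 2: pivot at (1,1) is -2.
  row2 ← row2 − (4)·row1  ⇒  L[2][1]=4, U row2=(0, 0, -3, 0)
  row3 ← row3 − (2)·row1  ⇒  L[3][1]=2, U row3=(0, 0, 12, 4)
Step 3: pivot at (2,2) is -3.
  row3 ← row3 − (-4)·row2  ⇒  L[3][2]=-4, U row3=(0, 0, 0, 4)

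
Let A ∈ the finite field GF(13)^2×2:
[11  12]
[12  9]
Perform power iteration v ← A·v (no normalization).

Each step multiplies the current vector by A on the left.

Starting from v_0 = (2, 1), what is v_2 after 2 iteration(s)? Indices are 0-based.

v_2 = (3, 3)

v_0 = (2, 1).
v_1 = A·v_0 = (8, 7).
v_2 = A·v_1 = (3, 3).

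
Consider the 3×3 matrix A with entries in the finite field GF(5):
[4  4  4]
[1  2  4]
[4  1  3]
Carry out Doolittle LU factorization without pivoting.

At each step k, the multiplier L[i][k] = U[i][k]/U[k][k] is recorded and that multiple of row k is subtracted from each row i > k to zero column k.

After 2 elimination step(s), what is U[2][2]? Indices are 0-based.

U[2][2] = 3

k=0: U[0][0]=4
  eliminate (1,0): mult=4, new row 1: (0, 1, 3); set L[1][0]=4
  eliminate (2,0): mult=1, new row 2: (0, 2, 4); set L[2][0]=1
k=1: U[1][1]=1
  eliminate (2,1): mult=2, new row 2: (0, 0, 3); set L[2][1]=2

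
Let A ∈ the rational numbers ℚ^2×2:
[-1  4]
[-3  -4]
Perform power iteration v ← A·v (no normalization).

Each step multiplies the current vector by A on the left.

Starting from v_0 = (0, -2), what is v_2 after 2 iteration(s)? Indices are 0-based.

v_0 = (0, -2).
v_1 = A·v_0 = (-8, 8).
v_2 = A·v_1 = (40, -8).

v_2 = (40, -8)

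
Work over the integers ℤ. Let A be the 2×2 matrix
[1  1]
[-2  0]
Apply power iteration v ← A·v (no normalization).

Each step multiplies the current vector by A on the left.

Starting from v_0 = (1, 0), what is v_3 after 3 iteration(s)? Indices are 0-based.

v_0 = (1, 0).
v_1 = A·v_0 = (1, -2).
v_2 = A·v_1 = (-1, -2).
v_3 = A·v_2 = (-3, 2).

v_3 = (-3, 2)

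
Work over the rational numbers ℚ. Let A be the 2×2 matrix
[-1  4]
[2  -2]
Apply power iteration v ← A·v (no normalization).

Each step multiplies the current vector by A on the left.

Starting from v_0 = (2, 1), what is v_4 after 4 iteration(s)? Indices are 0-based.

v_0 = (2, 1).
v_1 = A·v_0 = (2, 2).
v_2 = A·v_1 = (6, 0).
v_3 = A·v_2 = (-6, 12).
v_4 = A·v_3 = (54, -36).

v_4 = (54, -36)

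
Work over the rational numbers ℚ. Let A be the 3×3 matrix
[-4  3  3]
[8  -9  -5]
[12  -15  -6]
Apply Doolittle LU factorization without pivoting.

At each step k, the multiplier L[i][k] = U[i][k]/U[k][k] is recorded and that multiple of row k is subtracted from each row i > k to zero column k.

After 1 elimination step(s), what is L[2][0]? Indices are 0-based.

L[2][0] = -3

Step 1: pivot at (0,0) is -4.
  row1 ← row1 − (-2)·row0  ⇒  L[1][0]=-2, U row1=(0, -3, 1)
  row2 ← row2 − (-3)·row0  ⇒  L[2][0]=-3, U row2=(0, -6, 3)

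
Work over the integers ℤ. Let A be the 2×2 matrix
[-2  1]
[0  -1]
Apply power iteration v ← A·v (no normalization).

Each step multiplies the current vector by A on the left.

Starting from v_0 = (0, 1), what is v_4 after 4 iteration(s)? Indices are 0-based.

v_0 = (0, 1).
v_1 = A·v_0 = (1, -1).
v_2 = A·v_1 = (-3, 1).
v_3 = A·v_2 = (7, -1).
v_4 = A·v_3 = (-15, 1).

v_4 = (-15, 1)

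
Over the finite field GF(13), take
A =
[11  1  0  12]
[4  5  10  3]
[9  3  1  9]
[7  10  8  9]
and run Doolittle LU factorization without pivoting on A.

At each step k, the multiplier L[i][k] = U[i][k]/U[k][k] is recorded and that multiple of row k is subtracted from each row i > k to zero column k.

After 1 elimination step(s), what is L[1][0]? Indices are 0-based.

Step 1: pivot at (0,0) is 11.
  row1 ← row1 − (11)·row0  ⇒  L[1][0]=11, U row1=(0, 7, 10, 1)
  row2 ← row2 − (2)·row0  ⇒  L[2][0]=2, U row2=(0, 1, 1, 11)
  row3 ← row3 − (3)·row0  ⇒  L[3][0]=3, U row3=(0, 7, 8, 12)

L[1][0] = 11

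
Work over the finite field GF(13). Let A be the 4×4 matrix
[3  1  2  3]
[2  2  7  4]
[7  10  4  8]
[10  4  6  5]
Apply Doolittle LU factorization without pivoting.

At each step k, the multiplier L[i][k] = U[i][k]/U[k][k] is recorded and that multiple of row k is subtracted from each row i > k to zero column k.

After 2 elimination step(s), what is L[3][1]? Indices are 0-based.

L[3][1] = 7

[col 0] pivot 3
  R1 -= 5*R0 → (0, 10, 10, 2)  (L[1][0] := 5)
  R2 -= 11*R0 → (0, 12, 8, 1)  (L[2][0] := 11)
  R3 -= 12*R0 → (0, 5, 8, 8)  (L[3][0] := 12)
[col 1] pivot 10
  R2 -= 9*R1 → (0, 0, 9, 9)  (L[2][1] := 9)
  R3 -= 7*R1 → (0, 0, 3, 7)  (L[3][1] := 7)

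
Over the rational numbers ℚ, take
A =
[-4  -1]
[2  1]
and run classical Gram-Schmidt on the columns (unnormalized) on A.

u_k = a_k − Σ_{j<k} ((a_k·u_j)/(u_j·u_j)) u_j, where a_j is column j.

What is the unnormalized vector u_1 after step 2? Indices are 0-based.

Step 1: u_0 = a_0 = (-4, 2).
Step 2: u_1 = a_1 − (3/10)·u_0 = (1/5, 2/5).

u_1 = (1/5, 2/5)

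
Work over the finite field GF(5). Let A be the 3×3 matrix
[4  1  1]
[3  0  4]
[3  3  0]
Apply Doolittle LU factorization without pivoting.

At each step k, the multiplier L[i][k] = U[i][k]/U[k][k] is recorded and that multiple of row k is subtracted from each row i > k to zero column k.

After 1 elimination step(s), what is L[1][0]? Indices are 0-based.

L[1][0] = 2

k=0: U[0][0]=4
  eliminate (1,0): mult=2, new row 1: (0, 3, 2); set L[1][0]=2
  eliminate (2,0): mult=2, new row 2: (0, 1, 3); set L[2][0]=2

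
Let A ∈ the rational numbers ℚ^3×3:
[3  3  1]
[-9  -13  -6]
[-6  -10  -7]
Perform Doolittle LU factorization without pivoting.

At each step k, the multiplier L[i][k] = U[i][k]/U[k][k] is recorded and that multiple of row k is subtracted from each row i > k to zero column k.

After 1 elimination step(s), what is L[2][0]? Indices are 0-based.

k=0: U[0][0]=3
  eliminate (1,0): mult=-3, new row 1: (0, -4, -3); set L[1][0]=-3
  eliminate (2,0): mult=-2, new row 2: (0, -4, -5); set L[2][0]=-2

L[2][0] = -2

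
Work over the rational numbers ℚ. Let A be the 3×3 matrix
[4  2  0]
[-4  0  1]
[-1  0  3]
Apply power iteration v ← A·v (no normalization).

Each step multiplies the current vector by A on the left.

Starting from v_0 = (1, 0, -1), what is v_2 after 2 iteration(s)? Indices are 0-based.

v_0 = (1, 0, -1).
v_1 = A·v_0 = (4, -5, -4).
v_2 = A·v_1 = (6, -20, -16).

v_2 = (6, -20, -16)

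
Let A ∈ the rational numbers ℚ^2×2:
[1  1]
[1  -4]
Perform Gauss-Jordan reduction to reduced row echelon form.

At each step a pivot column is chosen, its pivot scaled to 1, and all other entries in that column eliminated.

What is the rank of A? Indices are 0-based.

rank = 2

step 1: normalize row 0 (÷1) = (1, 1)
  row 1: subtract 1×row0 = (0, -5)
step 2: normalize row 1 (÷-5) = (0, 1)
  row 0: subtract 1×row1 = (1, 0)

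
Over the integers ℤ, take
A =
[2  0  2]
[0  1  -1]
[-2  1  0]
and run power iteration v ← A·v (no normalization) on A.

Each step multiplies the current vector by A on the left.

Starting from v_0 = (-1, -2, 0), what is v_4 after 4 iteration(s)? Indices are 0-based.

v_4 = (4, -10, 4)

v_0 = (-1, -2, 0).
v_1 = A·v_0 = (-2, -2, 0).
v_2 = A·v_1 = (-4, -2, 2).
v_3 = A·v_2 = (-4, -4, 6).
v_4 = A·v_3 = (4, -10, 4).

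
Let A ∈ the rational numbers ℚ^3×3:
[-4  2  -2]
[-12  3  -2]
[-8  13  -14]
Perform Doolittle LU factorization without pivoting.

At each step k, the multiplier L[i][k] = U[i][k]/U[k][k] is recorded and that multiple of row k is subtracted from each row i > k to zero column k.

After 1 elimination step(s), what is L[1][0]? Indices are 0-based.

L[1][0] = 3

k=0: U[0][0]=-4
  eliminate (1,0): mult=3, new row 1: (0, -3, 4); set L[1][0]=3
  eliminate (2,0): mult=2, new row 2: (0, 9, -10); set L[2][0]=2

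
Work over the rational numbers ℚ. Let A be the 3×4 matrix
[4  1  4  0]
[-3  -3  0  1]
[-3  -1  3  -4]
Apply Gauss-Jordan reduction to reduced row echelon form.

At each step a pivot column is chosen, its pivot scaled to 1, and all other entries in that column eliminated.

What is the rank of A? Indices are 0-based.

rank = 3

step 1: normalize row 0 (÷4) = (1, 1/4, 1, 0)
  row 1: subtract -3×row0 = (0, -9/4, 3, 1)
  row 2: subtract -3×row0 = (0, -1/4, 6, -4)
step 2: normalize row 1 (÷-9/4) = (0, 1, -4/3, -4/9)
  row 0: subtract 1/4×row1 = (1, 0, 4/3, 1/9)
  row 2: subtract -1/4×row1 = (0, 0, 17/3, -37/9)
step 3: normalize row 2 (÷17/3) = (0, 0, 1, -37/51)
  row 0: subtract 4/3×row2 = (1, 0, 0, 55/51)
  row 1: subtract -4/3×row2 = (0, 1, 0, -24/17)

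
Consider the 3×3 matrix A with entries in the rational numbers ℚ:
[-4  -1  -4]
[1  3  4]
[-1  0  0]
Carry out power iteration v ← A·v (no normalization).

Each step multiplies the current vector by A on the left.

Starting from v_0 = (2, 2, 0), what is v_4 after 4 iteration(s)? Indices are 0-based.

v_4 = (886, -72, 206)

v_0 = (2, 2, 0).
v_1 = A·v_0 = (-10, 8, -2).
v_2 = A·v_1 = (40, 6, 10).
v_3 = A·v_2 = (-206, 98, -40).
v_4 = A·v_3 = (886, -72, 206).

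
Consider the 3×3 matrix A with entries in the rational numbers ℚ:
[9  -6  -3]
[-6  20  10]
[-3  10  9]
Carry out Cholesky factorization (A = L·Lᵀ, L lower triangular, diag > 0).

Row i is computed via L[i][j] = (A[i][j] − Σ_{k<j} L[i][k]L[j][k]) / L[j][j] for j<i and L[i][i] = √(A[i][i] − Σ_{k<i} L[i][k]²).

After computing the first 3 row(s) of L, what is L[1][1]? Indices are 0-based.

L[1][1] = 4

Step 1: L[0][0] = √(9) = 3.
  L[1][0] = (-6) / L[0][0] = -2.
Step 2: L[1][1] = √(16) = 4.
  L[2][0] = (-3) / L[0][0] = -1.
  L[2][1] = (8) / L[1][1] = 2.
Step 3: L[2][2] = √(4) = 2.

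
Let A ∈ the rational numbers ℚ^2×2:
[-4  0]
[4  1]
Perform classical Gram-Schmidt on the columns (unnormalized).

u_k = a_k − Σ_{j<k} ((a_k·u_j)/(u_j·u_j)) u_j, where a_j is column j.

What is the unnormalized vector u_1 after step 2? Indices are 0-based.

u_1 = (1/2, 1/2)

Step 1: u_0 = a_0 = (-4, 4).
Step 2: u_1 = a_1 − (1/8)·u_0 = (1/2, 1/2).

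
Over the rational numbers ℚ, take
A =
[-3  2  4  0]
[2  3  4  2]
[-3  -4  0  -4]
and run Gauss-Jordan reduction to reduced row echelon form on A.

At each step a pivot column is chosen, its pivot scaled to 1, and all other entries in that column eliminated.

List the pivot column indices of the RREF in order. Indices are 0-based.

step 1: normalize row 0 (÷-3) = (1, -2/3, -4/3, 0)
  row 1: subtract 2×row0 = (0, 13/3, 20/3, 2)
  row 2: subtract -3×row0 = (0, -6, -4, -4)
step 2: normalize row 1 (÷13/3) = (0, 1, 20/13, 6/13)
  row 0: subtract -2/3×row1 = (1, 0, -4/13, 4/13)
  row 2: subtract -6×row1 = (0, 0, 68/13, -16/13)
step 3: normalize row 2 (÷68/13) = (0, 0, 1, -4/17)
  row 0: subtract -4/13×row2 = (1, 0, 0, 4/17)
  row 1: subtract 20/13×row2 = (0, 1, 0, 14/17)

pivot columns: 0, 1, 2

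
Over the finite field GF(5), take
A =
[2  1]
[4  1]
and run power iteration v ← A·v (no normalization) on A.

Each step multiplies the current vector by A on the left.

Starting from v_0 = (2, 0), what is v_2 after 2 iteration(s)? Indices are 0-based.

v_2 = (1, 4)

v_0 = (2, 0).
v_1 = A·v_0 = (4, 3).
v_2 = A·v_1 = (1, 4).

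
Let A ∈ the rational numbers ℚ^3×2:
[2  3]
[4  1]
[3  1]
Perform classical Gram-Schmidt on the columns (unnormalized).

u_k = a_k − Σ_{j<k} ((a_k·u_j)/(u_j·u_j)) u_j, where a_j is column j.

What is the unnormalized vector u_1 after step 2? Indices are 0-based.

Step 1: u_0 = a_0 = (2, 4, 3).
Step 2: u_1 = a_1 − (13/29)·u_0 = (61/29, -23/29, -10/29).

u_1 = (61/29, -23/29, -10/29)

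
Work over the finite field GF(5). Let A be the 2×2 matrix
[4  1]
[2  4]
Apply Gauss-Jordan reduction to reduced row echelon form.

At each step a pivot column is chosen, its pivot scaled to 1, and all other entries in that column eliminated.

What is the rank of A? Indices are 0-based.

step 1: normalize row 0 (÷4) = (1, 4)
  row 1: subtract 2×row0 = (0, 1)
step 2: normalize row 1 (÷1) = (0, 1)
  row 0: subtract 4×row1 = (1, 0)

rank = 2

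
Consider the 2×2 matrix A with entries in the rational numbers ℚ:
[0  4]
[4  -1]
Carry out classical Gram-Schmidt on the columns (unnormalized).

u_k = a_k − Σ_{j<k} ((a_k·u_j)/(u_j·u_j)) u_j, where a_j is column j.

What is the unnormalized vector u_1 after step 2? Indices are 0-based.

u_1 = (4, 0)

Step 1: u_0 = a_0 = (0, 4).
Step 2: u_1 = a_1 − (-1/4)·u_0 = (4, 0).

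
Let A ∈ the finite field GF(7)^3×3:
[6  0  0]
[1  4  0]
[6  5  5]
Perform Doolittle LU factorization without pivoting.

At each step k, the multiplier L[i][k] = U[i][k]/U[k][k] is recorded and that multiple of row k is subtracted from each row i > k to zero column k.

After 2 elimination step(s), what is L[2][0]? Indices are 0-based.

L[2][0] = 1

Step 1: pivot at (0,0) is 6.
  row1 ← row1 − (6)·row0  ⇒  L[1][0]=6, U row1=(0, 4, 0)
  row2 ← row2 − (1)·row0  ⇒  L[2][0]=1, U row2=(0, 5, 5)
Step 2: pivot at (1,1) is 4.
  row2 ← row2 − (3)·row1  ⇒  L[2][1]=3, U row2=(0, 0, 5)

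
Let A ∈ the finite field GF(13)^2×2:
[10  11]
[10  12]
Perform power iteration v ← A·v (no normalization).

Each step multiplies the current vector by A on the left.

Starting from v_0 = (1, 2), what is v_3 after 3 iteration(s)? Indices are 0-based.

v_0 = (1, 2).
v_1 = A·v_0 = (6, 8).
v_2 = A·v_1 = (5, 0).
v_3 = A·v_2 = (11, 11).

v_3 = (11, 11)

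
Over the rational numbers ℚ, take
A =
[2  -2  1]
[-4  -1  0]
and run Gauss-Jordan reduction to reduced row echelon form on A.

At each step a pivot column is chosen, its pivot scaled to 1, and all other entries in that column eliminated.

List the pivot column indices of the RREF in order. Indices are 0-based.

step 1: normalize row 0 (÷2) = (1, -1, 1/2)
  row 1: subtract -4×row0 = (0, -5, 2)
step 2: normalize row 1 (÷-5) = (0, 1, -2/5)
  row 0: subtract -1×row1 = (1, 0, 1/10)

pivot columns: 0, 1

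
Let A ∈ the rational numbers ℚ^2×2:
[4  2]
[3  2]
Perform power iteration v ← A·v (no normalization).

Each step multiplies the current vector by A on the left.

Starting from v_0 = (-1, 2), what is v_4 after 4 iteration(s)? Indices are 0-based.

v_4 = (68, 56)

v_0 = (-1, 2).
v_1 = A·v_0 = (0, 1).
v_2 = A·v_1 = (2, 2).
v_3 = A·v_2 = (12, 10).
v_4 = A·v_3 = (68, 56).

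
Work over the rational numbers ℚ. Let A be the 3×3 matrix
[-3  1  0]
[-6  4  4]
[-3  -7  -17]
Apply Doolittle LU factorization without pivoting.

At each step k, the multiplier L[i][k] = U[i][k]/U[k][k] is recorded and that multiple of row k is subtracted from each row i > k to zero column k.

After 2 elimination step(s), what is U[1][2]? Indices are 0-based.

U[1][2] = 4

Step 1: pivot at (0,0) is -3.
  row1 ← row1 − (2)·row0  ⇒  L[1][0]=2, U row1=(0, 2, 4)
  row2 ← row2 − (1)·row0  ⇒  L[2][0]=1, U row2=(0, -8, -17)
Step 2: pivot at (1,1) is 2.
  row2 ← row2 − (-4)·row1  ⇒  L[2][1]=-4, U row2=(0, 0, -1)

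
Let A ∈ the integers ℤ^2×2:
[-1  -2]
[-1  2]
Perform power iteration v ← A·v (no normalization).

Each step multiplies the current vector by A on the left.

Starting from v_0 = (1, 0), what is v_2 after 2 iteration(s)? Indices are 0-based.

v_2 = (3, -1)

v_0 = (1, 0).
v_1 = A·v_0 = (-1, -1).
v_2 = A·v_1 = (3, -1).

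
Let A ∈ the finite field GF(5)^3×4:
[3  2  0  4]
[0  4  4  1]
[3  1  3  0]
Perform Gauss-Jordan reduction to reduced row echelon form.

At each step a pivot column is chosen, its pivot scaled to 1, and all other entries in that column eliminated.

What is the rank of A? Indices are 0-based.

rank = 3

step 1: normalize row 0 (÷3) = (1, 4, 0, 3)
  row 2: subtract 3×row0 = (0, 4, 3, 1)
step 2: normalize row 1 (÷4) = (0, 1, 1, 4)
  row 0: subtract 4×row1 = (1, 0, 1, 2)
  row 2: subtract 4×row1 = (0, 0, 4, 0)
step 3: normalize row 2 (÷4) = (0, 0, 1, 0)
  row 0: subtract 1×row2 = (1, 0, 0, 2)
  row 1: subtract 1×row2 = (0, 1, 0, 4)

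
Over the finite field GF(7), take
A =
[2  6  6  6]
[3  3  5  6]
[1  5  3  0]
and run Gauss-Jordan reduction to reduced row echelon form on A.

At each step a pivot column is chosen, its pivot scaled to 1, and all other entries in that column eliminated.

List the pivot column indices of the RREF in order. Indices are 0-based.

pivot(0,0)=2: scale R0 → (1, 3, 3, 3)
  clear (1,0): R1 −= (3)R0 → (0, 1, 3, 4)
  clear (2,0): R2 −= (1)R0 → (0, 2, 0, 4)
pivot(1,1)=1: scale R1 → (0, 1, 3, 4)
  clear (0,1): R0 −= (3)R1 → (1, 0, 1, 5)
  clear (2,1): R2 −= (2)R1 → (0, 0, 1, 3)
pivot(2,2)=1: scale R2 → (0, 0, 1, 3)
  clear (0,2): R0 −= (1)R2 → (1, 0, 0, 2)
  clear (1,2): R1 −= (3)R2 → (0, 1, 0, 2)

pivot columns: 0, 1, 2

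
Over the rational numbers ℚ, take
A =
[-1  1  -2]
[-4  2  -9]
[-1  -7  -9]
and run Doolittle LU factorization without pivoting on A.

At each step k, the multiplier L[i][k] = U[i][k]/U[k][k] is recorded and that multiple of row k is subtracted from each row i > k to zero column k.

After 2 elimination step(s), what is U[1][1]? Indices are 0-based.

[col 0] pivot -1
  R1 -= 4*R0 → (0, -2, -1)  (L[1][0] := 4)
  R2 -= 1*R0 → (0, -8, -7)  (L[2][0] := 1)
[col 1] pivot -2
  R2 -= 4*R1 → (0, 0, -3)  (L[2][1] := 4)

U[1][1] = -2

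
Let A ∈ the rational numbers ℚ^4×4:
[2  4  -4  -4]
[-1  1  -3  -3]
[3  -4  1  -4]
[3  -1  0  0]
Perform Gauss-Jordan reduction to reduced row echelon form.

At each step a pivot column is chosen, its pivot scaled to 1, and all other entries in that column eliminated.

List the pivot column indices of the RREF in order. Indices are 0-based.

pivot columns: 0, 1, 2, 3

[1] R0 /= 2  ⇒  (1, 2, -2, -2)
     R1 -= -1·R0  ⇒  (0, 3, -5, -5)
     R2 -= 3·R0  ⇒  (0, -10, 7, 2)
     R3 -= 3·R0  ⇒  (0, -7, 6, 6)
[2] R1 /= 3  ⇒  (0, 1, -5/3, -5/3)
     R0 -= 2·R1  ⇒  (1, 0, 4/3, 4/3)
     R2 -= -10·R1  ⇒  (0, 0, -29/3, -44/3)
     R3 -= -7·R1  ⇒  (0, 0, -17/3, -17/3)
[3] R2 /= -29/3  ⇒  (0, 0, 1, 44/29)
     R0 -= 4/3·R2  ⇒  (1, 0, 0, -20/29)
     R1 -= -5/3·R2  ⇒  (0, 1, 0, 25/29)
     R3 -= -17/3·R2  ⇒  (0, 0, 0, 85/29)
[4] R3 /= 85/29  ⇒  (0, 0, 0, 1)
     R0 -= -20/29·R3  ⇒  (1, 0, 0, 0)
     R1 -= 25/29·R3  ⇒  (0, 1, 0, 0)
     R2 -= 44/29·R3  ⇒  (0, 0, 1, 0)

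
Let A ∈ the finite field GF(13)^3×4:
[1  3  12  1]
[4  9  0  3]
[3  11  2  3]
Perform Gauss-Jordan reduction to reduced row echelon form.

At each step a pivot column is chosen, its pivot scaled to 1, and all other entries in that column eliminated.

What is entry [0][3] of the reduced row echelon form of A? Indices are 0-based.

M[0][3] = 11

[1] R0 /= 1  ⇒  (1, 3, 12, 1)
     R1 -= 4·R0  ⇒  (0, 10, 4, 12)
     R2 -= 3·R0  ⇒  (0, 2, 5, 0)
[2] R1 /= 10  ⇒  (0, 1, 3, 9)
     R0 -= 3·R1  ⇒  (1, 0, 3, 0)
     R2 -= 2·R1  ⇒  (0, 0, 12, 8)
[3] R2 /= 12  ⇒  (0, 0, 1, 5)
     R0 -= 3·R2  ⇒  (1, 0, 0, 11)
     R1 -= 3·R2  ⇒  (0, 1, 0, 7)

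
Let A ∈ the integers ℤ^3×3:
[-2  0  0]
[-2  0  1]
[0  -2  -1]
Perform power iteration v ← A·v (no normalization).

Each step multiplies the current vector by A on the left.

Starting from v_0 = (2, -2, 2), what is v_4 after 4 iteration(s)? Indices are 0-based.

v_0 = (2, -2, 2).
v_1 = A·v_0 = (-4, -2, 2).
v_2 = A·v_1 = (8, 10, 2).
v_3 = A·v_2 = (-16, -14, -22).
v_4 = A·v_3 = (32, 10, 50).

v_4 = (32, 10, 50)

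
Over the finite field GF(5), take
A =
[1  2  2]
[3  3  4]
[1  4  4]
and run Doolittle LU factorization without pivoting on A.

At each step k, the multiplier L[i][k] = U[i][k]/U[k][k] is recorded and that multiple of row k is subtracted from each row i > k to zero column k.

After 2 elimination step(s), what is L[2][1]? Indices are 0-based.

[col 0] pivot 1
  R1 -= 3*R0 → (0, 2, 3)  (L[1][0] := 3)
  R2 -= 1*R0 → (0, 2, 2)  (L[2][0] := 1)
[col 1] pivot 2
  R2 -= 1*R1 → (0, 0, 4)  (L[2][1] := 1)

L[2][1] = 1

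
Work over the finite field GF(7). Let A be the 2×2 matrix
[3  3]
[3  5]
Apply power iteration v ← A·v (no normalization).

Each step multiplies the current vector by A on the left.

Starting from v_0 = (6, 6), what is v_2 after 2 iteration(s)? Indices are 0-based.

v_2 = (0, 5)

v_0 = (6, 6).
v_1 = A·v_0 = (1, 6).
v_2 = A·v_1 = (0, 5).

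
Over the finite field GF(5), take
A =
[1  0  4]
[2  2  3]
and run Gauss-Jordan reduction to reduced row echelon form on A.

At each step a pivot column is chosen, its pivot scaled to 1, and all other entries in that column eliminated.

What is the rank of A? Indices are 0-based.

step 1: normalize row 0 (÷1) = (1, 0, 4)
  row 1: subtract 2×row0 = (0, 2, 0)
step 2: normalize row 1 (÷2) = (0, 1, 0)

rank = 2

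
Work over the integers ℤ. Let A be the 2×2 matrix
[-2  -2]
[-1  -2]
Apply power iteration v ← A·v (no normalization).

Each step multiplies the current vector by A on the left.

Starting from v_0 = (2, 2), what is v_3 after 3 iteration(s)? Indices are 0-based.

v_0 = (2, 2).
v_1 = A·v_0 = (-8, -6).
v_2 = A·v_1 = (28, 20).
v_3 = A·v_2 = (-96, -68).

v_3 = (-96, -68)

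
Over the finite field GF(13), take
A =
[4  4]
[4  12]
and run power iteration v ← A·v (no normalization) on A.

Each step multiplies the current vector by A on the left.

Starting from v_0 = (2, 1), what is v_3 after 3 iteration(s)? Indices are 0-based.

v_0 = (2, 1).
v_1 = A·v_0 = (12, 7).
v_2 = A·v_1 = (11, 2).
v_3 = A·v_2 = (0, 3).

v_3 = (0, 3)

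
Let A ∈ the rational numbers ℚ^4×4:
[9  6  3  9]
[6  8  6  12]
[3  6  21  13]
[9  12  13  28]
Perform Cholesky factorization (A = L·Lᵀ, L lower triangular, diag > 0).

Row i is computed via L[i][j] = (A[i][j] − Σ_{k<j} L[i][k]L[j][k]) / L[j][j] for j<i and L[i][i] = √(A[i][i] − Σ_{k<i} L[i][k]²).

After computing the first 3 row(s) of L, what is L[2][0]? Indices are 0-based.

L[2][0] = 1

Step 1: L[0][0] = √(9) = 3.
  L[1][0] = (6) / L[0][0] = 2.
Step 2: L[1][1] = √(4) = 2.
  L[2][0] = (3) / L[0][0] = 1.
  L[2][1] = (4) / L[1][1] = 2.
Step 3: L[2][2] = √(16) = 4.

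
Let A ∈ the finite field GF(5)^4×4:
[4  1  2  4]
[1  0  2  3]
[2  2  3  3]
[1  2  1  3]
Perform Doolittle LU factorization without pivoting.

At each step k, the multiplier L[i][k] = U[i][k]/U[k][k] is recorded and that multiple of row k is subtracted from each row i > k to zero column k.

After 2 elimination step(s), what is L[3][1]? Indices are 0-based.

L[3][1] = 3

[col 0] pivot 4
  R1 -= 4*R0 → (0, 1, 4, 2)  (L[1][0] := 4)
  R2 -= 3*R0 → (0, 4, 2, 1)  (L[2][0] := 3)
  R3 -= 4*R0 → (0, 3, 3, 2)  (L[3][0] := 4)
[col 1] pivot 1
  R2 -= 4*R1 → (0, 0, 1, 3)  (L[2][1] := 4)
  R3 -= 3*R1 → (0, 0, 1, 1)  (L[3][1] := 3)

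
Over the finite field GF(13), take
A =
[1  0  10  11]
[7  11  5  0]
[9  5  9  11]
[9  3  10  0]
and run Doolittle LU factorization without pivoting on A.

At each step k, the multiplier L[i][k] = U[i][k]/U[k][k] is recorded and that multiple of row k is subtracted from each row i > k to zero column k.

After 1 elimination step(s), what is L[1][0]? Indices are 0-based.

Step 1: pivot at (0,0) is 1.
  row1 ← row1 − (7)·row0  ⇒  L[1][0]=7, U row1=(0, 11, 0, 1)
  row2 ← row2 − (9)·row0  ⇒  L[2][0]=9, U row2=(0, 5, 10, 3)
  row3 ← row3 − (9)·row0  ⇒  L[3][0]=9, U row3=(0, 3, 11, 5)

L[1][0] = 7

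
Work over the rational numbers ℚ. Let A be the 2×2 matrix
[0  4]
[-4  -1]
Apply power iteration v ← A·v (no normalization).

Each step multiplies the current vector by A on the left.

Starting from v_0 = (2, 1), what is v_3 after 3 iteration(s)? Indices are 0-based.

v_0 = (2, 1).
v_1 = A·v_0 = (4, -9).
v_2 = A·v_1 = (-36, -7).
v_3 = A·v_2 = (-28, 151).

v_3 = (-28, 151)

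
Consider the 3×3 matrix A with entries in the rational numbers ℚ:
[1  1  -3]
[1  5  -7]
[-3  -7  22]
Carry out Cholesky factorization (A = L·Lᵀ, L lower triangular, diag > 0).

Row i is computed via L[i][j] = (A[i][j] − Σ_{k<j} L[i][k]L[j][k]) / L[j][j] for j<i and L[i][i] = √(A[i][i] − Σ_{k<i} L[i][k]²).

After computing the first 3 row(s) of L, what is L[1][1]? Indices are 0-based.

Step 1: L[0][0] = √(1) = 1.
  L[1][0] = (1) / L[0][0] = 1.
Step 2: L[1][1] = √(4) = 2.
  L[2][0] = (-3) / L[0][0] = -3.
  L[2][1] = (-4) / L[1][1] = -2.
Step 3: L[2][2] = √(9) = 3.

L[1][1] = 2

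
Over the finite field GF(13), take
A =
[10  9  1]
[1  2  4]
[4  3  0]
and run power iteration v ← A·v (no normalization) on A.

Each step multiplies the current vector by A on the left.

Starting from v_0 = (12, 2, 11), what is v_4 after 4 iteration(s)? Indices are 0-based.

v_4 = (10, 7, 3)

v_0 = (12, 2, 11).
v_1 = A·v_0 = (6, 8, 2).
v_2 = A·v_1 = (4, 4, 9).
v_3 = A·v_2 = (7, 9, 2).
v_4 = A·v_3 = (10, 7, 3).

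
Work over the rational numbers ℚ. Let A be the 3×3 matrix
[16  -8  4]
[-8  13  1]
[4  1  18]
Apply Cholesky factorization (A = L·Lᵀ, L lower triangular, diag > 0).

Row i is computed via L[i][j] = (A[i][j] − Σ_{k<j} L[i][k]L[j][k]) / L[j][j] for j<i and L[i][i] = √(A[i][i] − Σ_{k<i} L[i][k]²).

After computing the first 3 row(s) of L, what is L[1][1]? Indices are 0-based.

Step 1: L[0][0] = √(16) = 4.
  L[1][0] = (-8) / L[0][0] = -2.
Step 2: L[1][1] = √(9) = 3.
  L[2][0] = (4) / L[0][0] = 1.
  L[2][1] = (3) / L[1][1] = 1.
Step 3: L[2][2] = √(16) = 4.

L[1][1] = 3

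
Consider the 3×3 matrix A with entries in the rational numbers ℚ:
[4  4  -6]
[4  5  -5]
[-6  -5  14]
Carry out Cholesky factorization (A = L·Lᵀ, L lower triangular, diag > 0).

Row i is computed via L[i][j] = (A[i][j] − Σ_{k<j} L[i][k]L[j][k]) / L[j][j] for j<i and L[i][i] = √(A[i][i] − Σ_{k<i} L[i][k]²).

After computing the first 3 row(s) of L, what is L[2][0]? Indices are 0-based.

L[2][0] = -3

Step 1: L[0][0] = √(4) = 2.
  L[1][0] = (4) / L[0][0] = 2.
Step 2: L[1][1] = √(1) = 1.
  L[2][0] = (-6) / L[0][0] = -3.
  L[2][1] = (1) / L[1][1] = 1.
Step 3: L[2][2] = √(4) = 2.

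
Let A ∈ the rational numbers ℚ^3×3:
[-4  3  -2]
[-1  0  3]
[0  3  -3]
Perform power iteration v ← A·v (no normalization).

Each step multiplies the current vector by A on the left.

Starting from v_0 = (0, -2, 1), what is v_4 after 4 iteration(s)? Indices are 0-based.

v_4 = (1937, -130, 642)

v_0 = (0, -2, 1).
v_1 = A·v_0 = (-8, 3, -9).
v_2 = A·v_1 = (59, -19, 36).
v_3 = A·v_2 = (-365, 49, -165).
v_4 = A·v_3 = (1937, -130, 642).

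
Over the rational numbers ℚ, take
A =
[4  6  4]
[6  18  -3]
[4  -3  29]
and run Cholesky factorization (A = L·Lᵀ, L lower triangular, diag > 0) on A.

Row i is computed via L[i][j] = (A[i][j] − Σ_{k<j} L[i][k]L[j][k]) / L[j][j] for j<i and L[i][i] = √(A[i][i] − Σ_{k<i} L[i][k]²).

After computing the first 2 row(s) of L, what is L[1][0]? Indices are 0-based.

L[1][0] = 3

Step 1: L[0][0] = √(4) = 2.
  L[1][0] = (6) / L[0][0] = 3.
Step 2: L[1][1] = √(9) = 3.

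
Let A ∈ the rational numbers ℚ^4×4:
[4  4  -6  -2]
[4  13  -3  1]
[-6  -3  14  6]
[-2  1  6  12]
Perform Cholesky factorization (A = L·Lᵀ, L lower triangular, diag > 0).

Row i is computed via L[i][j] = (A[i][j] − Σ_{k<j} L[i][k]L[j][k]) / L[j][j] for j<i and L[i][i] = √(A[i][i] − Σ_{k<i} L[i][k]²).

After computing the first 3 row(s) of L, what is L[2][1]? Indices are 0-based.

Step 1: L[0][0] = √(4) = 2.
  L[1][0] = (4) / L[0][0] = 2.
Step 2: L[1][1] = √(9) = 3.
  L[2][0] = (-6) / L[0][0] = -3.
  L[2][1] = (3) / L[1][1] = 1.
Step 3: L[2][2] = √(4) = 2.

L[2][1] = 1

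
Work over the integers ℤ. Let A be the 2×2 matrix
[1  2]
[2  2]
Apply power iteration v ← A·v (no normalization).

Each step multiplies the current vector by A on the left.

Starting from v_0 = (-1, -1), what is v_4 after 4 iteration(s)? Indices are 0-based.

v_0 = (-1, -1).
v_1 = A·v_0 = (-3, -4).
v_2 = A·v_1 = (-11, -14).
v_3 = A·v_2 = (-39, -50).
v_4 = A·v_3 = (-139, -178).

v_4 = (-139, -178)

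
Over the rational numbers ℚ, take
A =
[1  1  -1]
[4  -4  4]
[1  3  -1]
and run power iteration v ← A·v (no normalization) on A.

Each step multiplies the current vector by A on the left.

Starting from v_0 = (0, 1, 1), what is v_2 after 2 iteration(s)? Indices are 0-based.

v_0 = (0, 1, 1).
v_1 = A·v_0 = (0, 0, 2).
v_2 = A·v_1 = (-2, 8, -2).

v_2 = (-2, 8, -2)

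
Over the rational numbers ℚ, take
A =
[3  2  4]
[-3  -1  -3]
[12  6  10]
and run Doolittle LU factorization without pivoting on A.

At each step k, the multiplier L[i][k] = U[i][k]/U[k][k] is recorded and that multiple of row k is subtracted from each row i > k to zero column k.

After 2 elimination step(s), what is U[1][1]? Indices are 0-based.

U[1][1] = 1

Step 1: pivot at (0,0) is 3.
  row1 ← row1 − (-1)·row0  ⇒  L[1][0]=-1, U row1=(0, 1, 1)
  row2 ← row2 − (4)·row0  ⇒  L[2][0]=4, U row2=(0, -2, -6)
Step 2: pivot at (1,1) is 1.
  row2 ← row2 − (-2)·row1  ⇒  L[2][1]=-2, U row2=(0, 0, -4)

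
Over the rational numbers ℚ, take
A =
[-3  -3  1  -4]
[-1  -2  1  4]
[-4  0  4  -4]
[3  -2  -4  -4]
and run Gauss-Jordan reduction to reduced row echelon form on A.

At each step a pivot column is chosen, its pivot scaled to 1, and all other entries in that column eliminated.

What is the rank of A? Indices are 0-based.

[1] R0 /= -3  ⇒  (1, 1, -1/3, 4/3)
     R1 -= -1·R0  ⇒  (0, -1, 2/3, 16/3)
     R2 -= -4·R0  ⇒  (0, 4, 8/3, 4/3)
     R3 -= 3·R0  ⇒  (0, -5, -3, -8)
[2] R1 /= -1  ⇒  (0, 1, -2/3, -16/3)
     R0 -= 1·R1  ⇒  (1, 0, 1/3, 20/3)
     R2 -= 4·R1  ⇒  (0, 0, 16/3, 68/3)
     R3 -= -5·R1  ⇒  (0, 0, -19/3, -104/3)
[3] R2 /= 16/3  ⇒  (0, 0, 1, 17/4)
     R0 -= 1/3·R2  ⇒  (1, 0, 0, 21/4)
     R1 -= -2/3·R2  ⇒  (0, 1, 0, -5/2)
     R3 -= -19/3·R2  ⇒  (0, 0, 0, -31/4)
[4] R3 /= -31/4  ⇒  (0, 0, 0, 1)
     R0 -= 21/4·R3  ⇒  (1, 0, 0, 0)
     R1 -= -5/2·R3  ⇒  (0, 1, 0, 0)
     R2 -= 17/4·R3  ⇒  (0, 0, 1, 0)

rank = 4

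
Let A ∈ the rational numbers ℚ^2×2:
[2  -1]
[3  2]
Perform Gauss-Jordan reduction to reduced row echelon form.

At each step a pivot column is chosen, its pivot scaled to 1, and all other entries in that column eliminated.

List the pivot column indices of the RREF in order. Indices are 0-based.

step 1: normalize row 0 (÷2) = (1, -1/2)
  row 1: subtract 3×row0 = (0, 7/2)
step 2: normalize row 1 (÷7/2) = (0, 1)
  row 0: subtract -1/2×row1 = (1, 0)

pivot columns: 0, 1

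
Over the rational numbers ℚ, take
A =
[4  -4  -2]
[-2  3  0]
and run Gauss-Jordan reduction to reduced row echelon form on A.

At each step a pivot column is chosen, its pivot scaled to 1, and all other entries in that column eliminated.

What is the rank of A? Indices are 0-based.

rank = 2

pivot(0,0)=4: scale R0 → (1, -1, -1/2)
  clear (1,0): R1 −= (-2)R0 → (0, 1, -1)
pivot(1,1)=1: scale R1 → (0, 1, -1)
  clear (0,1): R0 −= (-1)R1 → (1, 0, -3/2)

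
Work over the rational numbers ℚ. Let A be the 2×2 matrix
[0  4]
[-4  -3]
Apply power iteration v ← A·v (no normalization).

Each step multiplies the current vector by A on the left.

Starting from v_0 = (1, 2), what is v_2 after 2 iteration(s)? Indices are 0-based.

v_0 = (1, 2).
v_1 = A·v_0 = (8, -10).
v_2 = A·v_1 = (-40, -2).

v_2 = (-40, -2)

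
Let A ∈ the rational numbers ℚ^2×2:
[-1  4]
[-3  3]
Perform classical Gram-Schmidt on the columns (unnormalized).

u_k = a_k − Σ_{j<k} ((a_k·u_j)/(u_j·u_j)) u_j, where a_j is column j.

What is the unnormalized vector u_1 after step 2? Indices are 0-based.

u_1 = (27/10, -9/10)

Step 1: u_0 = a_0 = (-1, -3).
Step 2: u_1 = a_1 − (-13/10)·u_0 = (27/10, -9/10).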